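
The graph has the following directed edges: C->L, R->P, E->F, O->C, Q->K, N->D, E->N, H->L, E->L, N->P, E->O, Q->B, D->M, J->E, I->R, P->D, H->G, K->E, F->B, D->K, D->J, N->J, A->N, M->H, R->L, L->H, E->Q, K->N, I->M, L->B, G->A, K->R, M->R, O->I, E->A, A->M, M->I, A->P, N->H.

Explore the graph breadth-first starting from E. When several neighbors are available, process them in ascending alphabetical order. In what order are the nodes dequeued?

E → A → F → L → N → O → Q → M → P → B → H → D → J → C → I → K → R → G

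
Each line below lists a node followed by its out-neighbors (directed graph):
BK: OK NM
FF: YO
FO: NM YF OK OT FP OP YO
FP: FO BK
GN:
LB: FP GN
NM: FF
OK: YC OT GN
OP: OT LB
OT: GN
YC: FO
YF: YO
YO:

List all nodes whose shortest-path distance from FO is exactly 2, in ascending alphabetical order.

BK, FF, GN, LB, YC

Level 0: FO
Level 1: FP, NM, OK, OP, OT, YF, YO
Level 2: BK, FF, GN, LB, YC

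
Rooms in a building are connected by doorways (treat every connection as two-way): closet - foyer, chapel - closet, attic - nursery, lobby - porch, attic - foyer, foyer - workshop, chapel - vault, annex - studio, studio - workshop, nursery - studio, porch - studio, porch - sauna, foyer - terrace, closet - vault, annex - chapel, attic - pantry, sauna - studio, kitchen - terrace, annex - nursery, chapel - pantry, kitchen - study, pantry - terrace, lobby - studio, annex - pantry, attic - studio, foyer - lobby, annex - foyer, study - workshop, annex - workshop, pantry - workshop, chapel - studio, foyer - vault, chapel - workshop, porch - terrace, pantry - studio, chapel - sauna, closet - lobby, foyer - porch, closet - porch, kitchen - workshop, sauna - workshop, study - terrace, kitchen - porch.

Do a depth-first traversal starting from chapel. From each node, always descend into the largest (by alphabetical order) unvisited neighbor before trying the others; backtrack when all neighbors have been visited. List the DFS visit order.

chapel workshop study terrace porch studio sauna pantry attic nursery annex foyer vault closet lobby kitchen

Visit chapel
chapel → workshop
workshop → study
study → terrace
terrace → porch
porch → studio
studio → sauna
studio → pantry
pantry → attic
attic → nursery
nursery → annex
annex → foyer
foyer → vault
vault → closet
closet → lobby
porch → kitchen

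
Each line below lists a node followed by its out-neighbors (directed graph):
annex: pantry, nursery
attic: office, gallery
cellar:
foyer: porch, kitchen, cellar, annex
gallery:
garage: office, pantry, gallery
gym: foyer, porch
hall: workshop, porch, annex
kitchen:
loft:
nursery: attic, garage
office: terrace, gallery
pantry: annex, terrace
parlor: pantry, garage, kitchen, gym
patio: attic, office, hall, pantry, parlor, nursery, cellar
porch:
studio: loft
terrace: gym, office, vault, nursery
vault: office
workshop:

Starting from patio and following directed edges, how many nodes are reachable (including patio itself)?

BFS from patio visits: patio, attic, office, hall, pantry, parlor, nursery, cellar, gallery, terrace, workshop, porch, annex, garage, kitchen, gym, vault, foyer
Reachable nodes: 18 of 20 total.

18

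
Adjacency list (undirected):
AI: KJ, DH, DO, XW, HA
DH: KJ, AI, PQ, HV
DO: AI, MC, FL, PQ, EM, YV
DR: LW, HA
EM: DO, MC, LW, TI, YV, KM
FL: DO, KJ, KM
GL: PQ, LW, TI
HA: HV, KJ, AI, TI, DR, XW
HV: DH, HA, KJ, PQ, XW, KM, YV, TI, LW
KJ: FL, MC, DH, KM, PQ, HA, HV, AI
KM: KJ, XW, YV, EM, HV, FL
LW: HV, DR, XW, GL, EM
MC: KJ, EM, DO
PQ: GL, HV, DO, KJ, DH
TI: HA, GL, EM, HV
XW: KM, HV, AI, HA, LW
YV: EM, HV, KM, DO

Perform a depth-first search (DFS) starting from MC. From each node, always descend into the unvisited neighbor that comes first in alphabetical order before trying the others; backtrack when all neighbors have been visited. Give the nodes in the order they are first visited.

MC, DO, AI, DH, HV, HA, DR, LW, EM, KM, FL, KJ, PQ, GL, TI, XW, YV

Visit MC
MC → DO
DO → AI
AI → DH
DH → HV
HV → HA
HA → DR
DR → LW
LW → EM
EM → KM
KM → FL
FL → KJ
KJ → PQ
PQ → GL
GL → TI
KM → XW
KM → YV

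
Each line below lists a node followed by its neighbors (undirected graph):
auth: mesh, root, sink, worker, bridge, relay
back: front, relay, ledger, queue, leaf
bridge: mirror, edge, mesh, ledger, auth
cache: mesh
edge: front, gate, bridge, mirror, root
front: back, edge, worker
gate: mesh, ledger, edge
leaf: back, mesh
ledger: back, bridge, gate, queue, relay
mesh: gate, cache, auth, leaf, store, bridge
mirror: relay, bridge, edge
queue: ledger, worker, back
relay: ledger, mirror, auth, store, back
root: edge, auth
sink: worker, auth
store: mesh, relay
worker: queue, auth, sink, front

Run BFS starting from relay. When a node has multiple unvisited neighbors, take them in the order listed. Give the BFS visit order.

relay, ledger, mirror, auth, store, back, bridge, gate, queue, edge, mesh, root, sink, worker, front, leaf, cache

Visit relay; enqueue ledger, mirror, auth, store, back → queue [ledger, mirror, auth, store, back]
Visit ledger; enqueue bridge, gate, queue → queue [mirror, auth, store, back, bridge, gate, queue]
Visit mirror; enqueue edge → queue [auth, store, back, bridge, gate, queue, edge]
Visit auth; enqueue mesh, root, sink, worker → queue [store, back, bridge, gate, queue, edge, mesh, root, sink, worker]
Visit store → queue [back, bridge, gate, queue, edge, mesh, root, sink, worker]
Visit back; enqueue front, leaf → queue [bridge, gate, queue, edge, mesh, root, sink, worker, front, leaf]
Visit bridge → queue [gate, queue, edge, mesh, root, sink, worker, front, leaf]
Visit gate → queue [queue, edge, mesh, root, sink, worker, front, leaf]
Visit queue → queue [edge, mesh, root, sink, worker, front, leaf]
Visit edge → queue [mesh, root, sink, worker, front, leaf]
Visit mesh; enqueue cache → queue [root, sink, worker, front, leaf, cache]
Visit root → queue [sink, worker, front, leaf, cache]
Visit sink → queue [worker, front, leaf, cache]
Visit worker → queue [front, leaf, cache]
Visit front → queue [leaf, cache]
Visit leaf → queue [cache]
Visit cache → queue []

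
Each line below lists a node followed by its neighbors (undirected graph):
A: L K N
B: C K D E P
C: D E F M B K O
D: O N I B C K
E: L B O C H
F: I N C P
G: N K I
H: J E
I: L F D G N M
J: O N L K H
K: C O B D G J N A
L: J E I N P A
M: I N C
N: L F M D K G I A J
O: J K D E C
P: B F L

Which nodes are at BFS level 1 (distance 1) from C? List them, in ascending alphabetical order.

B, D, E, F, K, M, O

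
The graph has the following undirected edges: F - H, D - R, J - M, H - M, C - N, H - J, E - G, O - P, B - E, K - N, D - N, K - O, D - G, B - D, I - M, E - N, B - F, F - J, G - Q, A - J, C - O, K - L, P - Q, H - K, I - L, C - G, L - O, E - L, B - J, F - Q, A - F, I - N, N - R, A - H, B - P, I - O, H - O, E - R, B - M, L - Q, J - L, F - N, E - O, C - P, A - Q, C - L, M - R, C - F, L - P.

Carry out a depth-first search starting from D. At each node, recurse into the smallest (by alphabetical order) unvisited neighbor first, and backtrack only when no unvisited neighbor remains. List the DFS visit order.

D B E G C F A H J L I M R N K O P Q

Visit D
D → B
B → E
E → G
G → C
C → F
F → A
A → H
H → J
J → L
L → I
I → M
M → R
R → N
N → K
K → O
O → P
P → Q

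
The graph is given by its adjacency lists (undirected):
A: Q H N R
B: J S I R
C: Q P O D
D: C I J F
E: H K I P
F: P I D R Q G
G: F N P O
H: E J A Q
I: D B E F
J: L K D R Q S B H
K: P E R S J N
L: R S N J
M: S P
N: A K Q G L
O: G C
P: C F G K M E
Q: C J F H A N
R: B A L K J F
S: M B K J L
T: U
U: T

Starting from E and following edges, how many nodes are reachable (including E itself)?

19

BFS from E visits: E, P, K, I, H, M, G, F, C, S, R, N, J, D, B, Q, A, O, L
Reachable nodes: 19 of 21 total.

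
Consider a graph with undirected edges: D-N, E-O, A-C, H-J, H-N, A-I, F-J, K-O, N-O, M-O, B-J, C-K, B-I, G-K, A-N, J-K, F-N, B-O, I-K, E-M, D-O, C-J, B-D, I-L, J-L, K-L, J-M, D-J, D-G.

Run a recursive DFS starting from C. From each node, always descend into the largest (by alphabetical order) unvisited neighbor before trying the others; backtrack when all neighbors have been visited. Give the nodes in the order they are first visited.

C, K, O, N, H, J, M, E, L, I, B, D, G, A, F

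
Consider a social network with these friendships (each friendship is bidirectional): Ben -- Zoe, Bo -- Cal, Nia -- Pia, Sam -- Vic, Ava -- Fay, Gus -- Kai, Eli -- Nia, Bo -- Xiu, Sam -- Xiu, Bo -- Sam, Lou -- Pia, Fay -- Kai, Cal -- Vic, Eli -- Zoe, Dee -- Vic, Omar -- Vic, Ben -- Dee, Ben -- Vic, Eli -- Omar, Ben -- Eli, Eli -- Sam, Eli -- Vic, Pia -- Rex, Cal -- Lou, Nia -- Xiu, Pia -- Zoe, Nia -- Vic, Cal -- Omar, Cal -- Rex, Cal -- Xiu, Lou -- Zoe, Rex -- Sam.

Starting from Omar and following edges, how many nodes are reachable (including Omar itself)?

14

BFS from Omar visits: Omar, Cal, Eli, Vic, Bo, Lou, Rex, Xiu, Ben, Nia, Sam, Zoe, Dee, Pia
Reachable nodes: 14 of 18 total.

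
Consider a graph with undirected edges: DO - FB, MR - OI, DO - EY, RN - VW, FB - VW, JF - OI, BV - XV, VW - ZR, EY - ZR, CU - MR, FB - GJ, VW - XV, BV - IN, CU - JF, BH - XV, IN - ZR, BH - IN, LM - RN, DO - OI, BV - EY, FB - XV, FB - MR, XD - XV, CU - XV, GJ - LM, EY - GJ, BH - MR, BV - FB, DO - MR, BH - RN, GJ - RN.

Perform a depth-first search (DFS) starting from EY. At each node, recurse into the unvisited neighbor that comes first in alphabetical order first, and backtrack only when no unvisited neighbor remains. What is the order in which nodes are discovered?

Visit EY
EY → BV
BV → FB
FB → DO
DO → MR
MR → BH
BH → IN
IN → ZR
ZR → VW
VW → RN
RN → GJ
GJ → LM
VW → XV
XV → CU
CU → JF
JF → OI
XV → XD

EY BV FB DO MR BH IN ZR VW RN GJ LM XV CU JF OI XD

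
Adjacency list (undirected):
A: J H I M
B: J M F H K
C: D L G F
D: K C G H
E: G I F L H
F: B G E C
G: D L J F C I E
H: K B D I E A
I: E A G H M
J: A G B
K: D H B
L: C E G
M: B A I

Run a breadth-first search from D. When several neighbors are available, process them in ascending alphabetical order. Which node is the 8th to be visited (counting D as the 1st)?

Visit D; enqueue C, G, H, K → queue [C, G, H, K]
Visit C; enqueue F, L → queue [G, H, K, F, L]
Visit G; enqueue E, I, J → queue [H, K, F, L, E, I, J]
Visit H; enqueue A, B → queue [K, F, L, E, I, J, A, B]
Visit K → queue [F, L, E, I, J, A, B]
Visit F → queue [L, E, I, J, A, B]
Visit L → queue [E, I, J, A, B]
Visit E → queue [I, J, A, B]
Visit I; enqueue M → queue [J, A, B, M]
Visit J → queue [A, B, M]
Visit A → queue [B, M]
Visit B → queue [M]
Visit M → queue []

Visit order: D, C, G, H, K, F, L, E, I, J, A, B, M

E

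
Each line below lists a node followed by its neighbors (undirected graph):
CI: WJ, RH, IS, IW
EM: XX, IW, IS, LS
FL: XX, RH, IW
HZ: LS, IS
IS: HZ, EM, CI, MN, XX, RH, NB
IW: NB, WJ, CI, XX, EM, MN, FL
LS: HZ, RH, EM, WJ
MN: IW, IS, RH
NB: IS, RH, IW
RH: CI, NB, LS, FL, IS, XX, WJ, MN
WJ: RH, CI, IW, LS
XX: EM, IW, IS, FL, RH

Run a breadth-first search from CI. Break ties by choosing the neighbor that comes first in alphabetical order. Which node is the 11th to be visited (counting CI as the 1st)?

FL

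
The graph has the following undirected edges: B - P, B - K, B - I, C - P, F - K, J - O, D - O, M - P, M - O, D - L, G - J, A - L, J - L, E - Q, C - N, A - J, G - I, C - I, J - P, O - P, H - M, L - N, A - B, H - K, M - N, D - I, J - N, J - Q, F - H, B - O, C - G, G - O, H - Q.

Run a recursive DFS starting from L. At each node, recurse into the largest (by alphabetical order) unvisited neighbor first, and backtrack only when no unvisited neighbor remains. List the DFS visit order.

Visit L
L → N
N → M
M → P
P → O
O → J
J → Q
Q → H
H → K
K → F
K → B
B → I
I → G
G → C
I → D
B → A
Q → E

L -> N -> M -> P -> O -> J -> Q -> H -> K -> F -> B -> I -> G -> C -> D -> A -> E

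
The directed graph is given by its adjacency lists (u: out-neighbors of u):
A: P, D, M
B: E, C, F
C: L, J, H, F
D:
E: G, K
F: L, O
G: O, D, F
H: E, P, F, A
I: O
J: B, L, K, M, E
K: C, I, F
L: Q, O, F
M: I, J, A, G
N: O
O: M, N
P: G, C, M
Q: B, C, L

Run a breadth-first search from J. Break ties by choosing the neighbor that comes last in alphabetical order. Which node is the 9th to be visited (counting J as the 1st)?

A

Visit J; enqueue M, L, K, E, B → queue [M, L, K, E, B]
Visit M; enqueue I, G, A → queue [L, K, E, B, I, G, A]
Visit L; enqueue Q, O, F → queue [K, E, B, I, G, A, Q, O, F]
Visit K; enqueue C → queue [E, B, I, G, A, Q, O, F, C]
Visit E → queue [B, I, G, A, Q, O, F, C]
Visit B → queue [I, G, A, Q, O, F, C]
Visit I → queue [G, A, Q, O, F, C]
Visit G; enqueue D → queue [A, Q, O, F, C, D]
Visit A; enqueue P → queue [Q, O, F, C, D, P]
Visit Q → queue [O, F, C, D, P]
Visit O; enqueue N → queue [F, C, D, P, N]
Visit F → queue [C, D, P, N]
Visit C; enqueue H → queue [D, P, N, H]
Visit D → queue [P, N, H]
Visit P → queue [N, H]
Visit N → queue [H]
Visit H → queue []

Visit order: J, M, L, K, E, B, I, G, A, Q, O, F, C, D, P, N, H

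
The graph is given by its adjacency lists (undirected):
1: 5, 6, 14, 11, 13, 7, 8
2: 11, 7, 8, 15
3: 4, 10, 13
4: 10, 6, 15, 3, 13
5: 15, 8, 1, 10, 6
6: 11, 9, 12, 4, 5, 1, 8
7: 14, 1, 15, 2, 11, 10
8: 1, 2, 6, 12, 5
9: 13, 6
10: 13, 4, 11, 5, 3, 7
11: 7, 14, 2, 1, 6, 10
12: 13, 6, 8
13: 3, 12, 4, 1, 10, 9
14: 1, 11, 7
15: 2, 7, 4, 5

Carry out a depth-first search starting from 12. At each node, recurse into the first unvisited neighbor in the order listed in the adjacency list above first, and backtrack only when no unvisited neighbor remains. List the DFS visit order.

12 -> 13 -> 3 -> 4 -> 10 -> 11 -> 7 -> 14 -> 1 -> 5 -> 15 -> 2 -> 8 -> 6 -> 9

Visit 12
12 → 13
13 → 3
3 → 4
4 → 10
10 → 11
11 → 7
7 → 14
14 → 1
1 → 5
5 → 15
15 → 2
2 → 8
8 → 6
6 → 9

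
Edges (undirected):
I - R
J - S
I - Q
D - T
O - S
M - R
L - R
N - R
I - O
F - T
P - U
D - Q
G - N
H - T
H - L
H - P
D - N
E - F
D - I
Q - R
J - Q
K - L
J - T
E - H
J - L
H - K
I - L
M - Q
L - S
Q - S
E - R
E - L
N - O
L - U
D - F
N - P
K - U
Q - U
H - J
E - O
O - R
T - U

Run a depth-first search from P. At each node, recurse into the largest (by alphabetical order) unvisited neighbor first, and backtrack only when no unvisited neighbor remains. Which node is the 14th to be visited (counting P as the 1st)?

Visit P
P → U
U → T
T → J
J → S
S → Q
Q → R
R → O
O → N
N → G
N → D
D → I
I → L
L → K
K → H
H → E
E → F
R → M

Visit order: P, U, T, J, S, Q, R, O, N, G, D, I, L, K, H, E, F, M

K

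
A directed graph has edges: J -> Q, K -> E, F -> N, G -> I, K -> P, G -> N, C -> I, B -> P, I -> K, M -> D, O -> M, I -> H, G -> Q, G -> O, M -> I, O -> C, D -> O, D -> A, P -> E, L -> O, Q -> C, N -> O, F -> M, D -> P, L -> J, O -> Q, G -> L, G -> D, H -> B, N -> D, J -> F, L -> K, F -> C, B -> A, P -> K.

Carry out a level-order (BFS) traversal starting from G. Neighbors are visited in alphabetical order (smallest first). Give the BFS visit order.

Visit G; enqueue D, I, L, N, O, Q → queue [D, I, L, N, O, Q]
Visit D; enqueue A, P → queue [I, L, N, O, Q, A, P]
Visit I; enqueue H, K → queue [L, N, O, Q, A, P, H, K]
Visit L; enqueue J → queue [N, O, Q, A, P, H, K, J]
Visit N → queue [O, Q, A, P, H, K, J]
Visit O; enqueue C, M → queue [Q, A, P, H, K, J, C, M]
Visit Q → queue [A, P, H, K, J, C, M]
Visit A → queue [P, H, K, J, C, M]
Visit P; enqueue E → queue [H, K, J, C, M, E]
Visit H; enqueue B → queue [K, J, C, M, E, B]
Visit K → queue [J, C, M, E, B]
Visit J; enqueue F → queue [C, M, E, B, F]
Visit C → queue [M, E, B, F]
Visit M → queue [E, B, F]
Visit E → queue [B, F]
Visit B → queue [F]
Visit F → queue []

G → D → I → L → N → O → Q → A → P → H → K → J → C → M → E → B → F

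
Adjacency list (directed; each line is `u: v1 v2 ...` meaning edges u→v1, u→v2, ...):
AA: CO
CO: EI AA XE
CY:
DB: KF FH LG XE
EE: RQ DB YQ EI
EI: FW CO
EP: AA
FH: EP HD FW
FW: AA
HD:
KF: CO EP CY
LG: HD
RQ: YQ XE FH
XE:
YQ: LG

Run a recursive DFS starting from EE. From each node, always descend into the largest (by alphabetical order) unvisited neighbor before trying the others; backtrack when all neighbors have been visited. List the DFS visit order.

EE, YQ, LG, HD, RQ, XE, FH, FW, AA, CO, EI, EP, DB, KF, CY

Visit EE
EE → YQ
YQ → LG
LG → HD
EE → RQ
RQ → XE
RQ → FH
FH → FW
FW → AA
AA → CO
CO → EI
FH → EP
EE → DB
DB → KF
KF → CY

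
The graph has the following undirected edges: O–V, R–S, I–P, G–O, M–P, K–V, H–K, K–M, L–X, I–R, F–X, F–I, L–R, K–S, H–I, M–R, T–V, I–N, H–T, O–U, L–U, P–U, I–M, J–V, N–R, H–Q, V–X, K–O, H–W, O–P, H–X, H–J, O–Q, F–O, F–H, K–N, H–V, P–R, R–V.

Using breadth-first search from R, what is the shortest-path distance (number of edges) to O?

Level 0: R
Level 1: I, L, M, N, P, S, V
Level 2: F, H, J, K, O, T, U, X
Level 3: G, Q, W
O first appears at level 2.

2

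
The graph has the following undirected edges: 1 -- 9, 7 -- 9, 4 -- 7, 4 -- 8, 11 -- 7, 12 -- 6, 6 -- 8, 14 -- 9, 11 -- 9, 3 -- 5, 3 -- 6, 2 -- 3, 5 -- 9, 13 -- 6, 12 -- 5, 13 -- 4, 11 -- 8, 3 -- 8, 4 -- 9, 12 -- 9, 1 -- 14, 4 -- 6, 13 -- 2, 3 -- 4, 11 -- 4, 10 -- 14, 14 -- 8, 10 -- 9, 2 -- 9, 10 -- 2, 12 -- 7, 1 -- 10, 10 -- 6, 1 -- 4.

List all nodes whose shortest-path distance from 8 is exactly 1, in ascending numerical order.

3, 4, 6, 11, 14

Level 0: 8
Level 1: 3, 4, 6, 11, 14
Level 2: 1, 2, 5, 7, 9, 10, 12, 13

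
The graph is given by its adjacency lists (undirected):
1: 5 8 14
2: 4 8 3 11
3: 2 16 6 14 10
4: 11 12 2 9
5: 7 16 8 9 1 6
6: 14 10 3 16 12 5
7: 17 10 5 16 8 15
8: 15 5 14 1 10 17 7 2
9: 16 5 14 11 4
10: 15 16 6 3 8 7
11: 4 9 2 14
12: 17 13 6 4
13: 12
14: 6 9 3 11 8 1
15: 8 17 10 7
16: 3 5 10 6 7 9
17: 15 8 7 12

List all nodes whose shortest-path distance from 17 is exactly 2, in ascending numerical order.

Level 0: 17
Level 1: 7, 8, 12, 15
Level 2: 1, 2, 4, 5, 6, 10, 13, 14, 16
Level 3: 3, 9, 11

1, 2, 4, 5, 6, 10, 13, 14, 16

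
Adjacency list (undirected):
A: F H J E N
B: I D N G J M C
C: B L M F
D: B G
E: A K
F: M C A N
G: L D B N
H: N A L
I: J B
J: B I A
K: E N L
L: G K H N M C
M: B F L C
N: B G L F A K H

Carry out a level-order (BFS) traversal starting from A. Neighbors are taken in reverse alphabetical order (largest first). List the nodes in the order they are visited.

A N J H F E L K G B I M C D

Visit A; enqueue N, J, H, F, E → queue [N, J, H, F, E]
Visit N; enqueue L, K, G, B → queue [J, H, F, E, L, K, G, B]
Visit J; enqueue I → queue [H, F, E, L, K, G, B, I]
Visit H → queue [F, E, L, K, G, B, I]
Visit F; enqueue M, C → queue [E, L, K, G, B, I, M, C]
Visit E → queue [L, K, G, B, I, M, C]
Visit L → queue [K, G, B, I, M, C]
Visit K → queue [G, B, I, M, C]
Visit G; enqueue D → queue [B, I, M, C, D]
Visit B → queue [I, M, C, D]
Visit I → queue [M, C, D]
Visit M → queue [C, D]
Visit C → queue [D]
Visit D → queue []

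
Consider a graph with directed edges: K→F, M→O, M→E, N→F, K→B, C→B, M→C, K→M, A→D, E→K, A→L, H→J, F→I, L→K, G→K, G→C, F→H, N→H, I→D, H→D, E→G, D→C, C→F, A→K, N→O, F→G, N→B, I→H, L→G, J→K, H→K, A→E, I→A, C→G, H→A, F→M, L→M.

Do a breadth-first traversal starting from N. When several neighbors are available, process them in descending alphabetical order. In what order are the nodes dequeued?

N -> O -> H -> F -> B -> K -> J -> D -> A -> M -> I -> G -> C -> L -> E

Visit N; enqueue O, H, F, B → queue [O, H, F, B]
Visit O → queue [H, F, B]
Visit H; enqueue K, J, D, A → queue [F, B, K, J, D, A]
Visit F; enqueue M, I, G → queue [B, K, J, D, A, M, I, G]
Visit B → queue [K, J, D, A, M, I, G]
Visit K → queue [J, D, A, M, I, G]
Visit J → queue [D, A, M, I, G]
Visit D; enqueue C → queue [A, M, I, G, C]
Visit A; enqueue L, E → queue [M, I, G, C, L, E]
Visit M → queue [I, G, C, L, E]
Visit I → queue [G, C, L, E]
Visit G → queue [C, L, E]
Visit C → queue [L, E]
Visit L → queue [E]
Visit E → queue []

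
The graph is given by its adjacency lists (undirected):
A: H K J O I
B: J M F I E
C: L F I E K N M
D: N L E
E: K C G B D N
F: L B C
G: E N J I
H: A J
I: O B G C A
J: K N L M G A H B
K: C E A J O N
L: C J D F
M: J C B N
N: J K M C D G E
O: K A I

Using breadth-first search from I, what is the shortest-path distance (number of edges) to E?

2

Level 0: I
Level 1: A, B, C, G, O
Level 2: E, F, H, J, K, L, M, N
Level 3: D
E first appears at level 2.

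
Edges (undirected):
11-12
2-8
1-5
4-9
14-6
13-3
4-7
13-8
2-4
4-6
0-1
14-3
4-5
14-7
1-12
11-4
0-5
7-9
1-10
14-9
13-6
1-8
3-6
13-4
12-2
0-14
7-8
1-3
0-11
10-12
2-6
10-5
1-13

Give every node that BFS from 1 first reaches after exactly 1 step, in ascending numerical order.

Level 0: 1
Level 1: 0, 3, 5, 8, 10, 12, 13
Level 2: 2, 4, 6, 7, 11, 14
Level 3: 9

0, 3, 5, 8, 10, 12, 13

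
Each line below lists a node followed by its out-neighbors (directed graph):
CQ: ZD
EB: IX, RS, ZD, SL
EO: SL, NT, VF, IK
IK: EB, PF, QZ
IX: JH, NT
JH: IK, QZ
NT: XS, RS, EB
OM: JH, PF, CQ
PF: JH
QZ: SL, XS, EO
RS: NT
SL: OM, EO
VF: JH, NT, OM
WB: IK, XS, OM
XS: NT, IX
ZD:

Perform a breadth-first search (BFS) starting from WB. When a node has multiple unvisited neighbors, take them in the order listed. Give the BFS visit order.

Visit WB; enqueue IK, XS, OM → queue [IK, XS, OM]
Visit IK; enqueue EB, PF, QZ → queue [XS, OM, EB, PF, QZ]
Visit XS; enqueue NT, IX → queue [OM, EB, PF, QZ, NT, IX]
Visit OM; enqueue JH, CQ → queue [EB, PF, QZ, NT, IX, JH, CQ]
Visit EB; enqueue RS, ZD, SL → queue [PF, QZ, NT, IX, JH, CQ, RS, ZD, SL]
Visit PF → queue [QZ, NT, IX, JH, CQ, RS, ZD, SL]
Visit QZ; enqueue EO → queue [NT, IX, JH, CQ, RS, ZD, SL, EO]
Visit NT → queue [IX, JH, CQ, RS, ZD, SL, EO]
Visit IX → queue [JH, CQ, RS, ZD, SL, EO]
Visit JH → queue [CQ, RS, ZD, SL, EO]
Visit CQ → queue [RS, ZD, SL, EO]
Visit RS → queue [ZD, SL, EO]
Visit ZD → queue [SL, EO]
Visit SL → queue [EO]
Visit EO; enqueue VF → queue [VF]
Visit VF → queue []

WB IK XS OM EB PF QZ NT IX JH CQ RS ZD SL EO VF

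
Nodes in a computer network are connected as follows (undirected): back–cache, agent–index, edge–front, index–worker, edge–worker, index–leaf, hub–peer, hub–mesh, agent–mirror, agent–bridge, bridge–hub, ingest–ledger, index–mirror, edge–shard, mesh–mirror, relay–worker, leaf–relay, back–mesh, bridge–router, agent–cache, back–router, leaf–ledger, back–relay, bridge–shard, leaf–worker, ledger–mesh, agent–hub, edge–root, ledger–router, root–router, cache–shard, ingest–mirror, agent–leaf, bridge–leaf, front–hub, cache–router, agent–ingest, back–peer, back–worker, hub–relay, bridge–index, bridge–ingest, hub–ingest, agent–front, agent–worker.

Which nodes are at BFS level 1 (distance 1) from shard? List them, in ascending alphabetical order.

bridge, cache, edge

Level 0: shard
Level 1: bridge, cache, edge
Level 2: agent, back, front, hub, index, ingest, leaf, root, router, worker
Level 3: ledger, mesh, mirror, peer, relay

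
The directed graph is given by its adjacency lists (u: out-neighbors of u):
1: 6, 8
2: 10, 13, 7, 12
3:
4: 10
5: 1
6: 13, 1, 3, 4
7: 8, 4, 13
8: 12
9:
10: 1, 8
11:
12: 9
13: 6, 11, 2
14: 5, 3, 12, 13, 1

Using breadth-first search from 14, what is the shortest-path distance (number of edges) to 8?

2

Level 0: 14
Level 1: 1, 3, 5, 12, 13
Level 2: 2, 6, 8, 9, 11
Level 3: 4, 7, 10
8 first appears at level 2.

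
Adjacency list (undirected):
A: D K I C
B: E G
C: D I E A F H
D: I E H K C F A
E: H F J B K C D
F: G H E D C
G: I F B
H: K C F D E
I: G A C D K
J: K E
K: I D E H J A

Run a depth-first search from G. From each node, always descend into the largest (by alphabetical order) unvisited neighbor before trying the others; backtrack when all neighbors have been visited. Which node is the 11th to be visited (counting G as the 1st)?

Visit G
G → I
I → K
K → J
J → E
E → H
H → F
F → D
D → C
C → A
E → B

Visit order: G, I, K, J, E, H, F, D, C, A, B

B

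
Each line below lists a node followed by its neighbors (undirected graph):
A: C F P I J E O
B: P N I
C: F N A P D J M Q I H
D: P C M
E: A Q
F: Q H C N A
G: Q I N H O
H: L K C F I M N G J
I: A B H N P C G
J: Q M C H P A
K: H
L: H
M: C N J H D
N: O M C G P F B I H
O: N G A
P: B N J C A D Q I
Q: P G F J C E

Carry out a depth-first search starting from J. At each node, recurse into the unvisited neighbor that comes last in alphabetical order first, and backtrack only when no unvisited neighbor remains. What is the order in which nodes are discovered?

J, Q, P, N, O, G, I, H, M, D, C, F, A, E, L, K, B

Visit J
J → Q
Q → P
P → N
N → O
O → G
G → I
I → H
H → M
M → D
D → C
C → F
F → A
A → E
H → L
H → K
I → B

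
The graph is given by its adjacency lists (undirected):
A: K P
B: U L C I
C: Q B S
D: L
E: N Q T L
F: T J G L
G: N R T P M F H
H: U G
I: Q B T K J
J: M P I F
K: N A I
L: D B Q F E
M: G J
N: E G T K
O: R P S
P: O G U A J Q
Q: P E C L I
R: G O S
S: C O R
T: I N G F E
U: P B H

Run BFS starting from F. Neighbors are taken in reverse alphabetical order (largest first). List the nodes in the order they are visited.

F, T, L, J, G, N, I, E, Q, D, B, P, M, R, H, K, C, U, O, A, S

Visit F; enqueue T, L, J, G → queue [T, L, J, G]
Visit T; enqueue N, I, E → queue [L, J, G, N, I, E]
Visit L; enqueue Q, D, B → queue [J, G, N, I, E, Q, D, B]
Visit J; enqueue P, M → queue [G, N, I, E, Q, D, B, P, M]
Visit G; enqueue R, H → queue [N, I, E, Q, D, B, P, M, R, H]
Visit N; enqueue K → queue [I, E, Q, D, B, P, M, R, H, K]
Visit I → queue [E, Q, D, B, P, M, R, H, K]
Visit E → queue [Q, D, B, P, M, R, H, K]
Visit Q; enqueue C → queue [D, B, P, M, R, H, K, C]
Visit D → queue [B, P, M, R, H, K, C]
Visit B; enqueue U → queue [P, M, R, H, K, C, U]
Visit P; enqueue O, A → queue [M, R, H, K, C, U, O, A]
Visit M → queue [R, H, K, C, U, O, A]
Visit R; enqueue S → queue [H, K, C, U, O, A, S]
Visit H → queue [K, C, U, O, A, S]
Visit K → queue [C, U, O, A, S]
Visit C → queue [U, O, A, S]
Visit U → queue [O, A, S]
Visit O → queue [A, S]
Visit A → queue [S]
Visit S → queue []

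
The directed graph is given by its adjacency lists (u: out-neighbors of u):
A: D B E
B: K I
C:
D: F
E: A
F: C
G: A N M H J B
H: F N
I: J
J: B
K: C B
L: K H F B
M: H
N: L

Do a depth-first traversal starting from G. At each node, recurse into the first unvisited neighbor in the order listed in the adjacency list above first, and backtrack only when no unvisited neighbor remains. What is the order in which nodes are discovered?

Visit G
G → A
A → D
D → F
F → C
A → B
B → K
B → I
I → J
A → E
G → N
N → L
L → H
G → M

G → A → D → F → C → B → K → I → J → E → N → L → H → M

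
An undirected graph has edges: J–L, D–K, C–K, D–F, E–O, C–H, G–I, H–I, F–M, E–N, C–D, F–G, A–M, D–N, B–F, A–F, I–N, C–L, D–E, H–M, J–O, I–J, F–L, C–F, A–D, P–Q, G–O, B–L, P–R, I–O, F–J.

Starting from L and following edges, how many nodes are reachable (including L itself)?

15

BFS from L visits: L, J, F, C, B, O, I, M, G, D, A, K, H, E, N
Reachable nodes: 15 of 18 total.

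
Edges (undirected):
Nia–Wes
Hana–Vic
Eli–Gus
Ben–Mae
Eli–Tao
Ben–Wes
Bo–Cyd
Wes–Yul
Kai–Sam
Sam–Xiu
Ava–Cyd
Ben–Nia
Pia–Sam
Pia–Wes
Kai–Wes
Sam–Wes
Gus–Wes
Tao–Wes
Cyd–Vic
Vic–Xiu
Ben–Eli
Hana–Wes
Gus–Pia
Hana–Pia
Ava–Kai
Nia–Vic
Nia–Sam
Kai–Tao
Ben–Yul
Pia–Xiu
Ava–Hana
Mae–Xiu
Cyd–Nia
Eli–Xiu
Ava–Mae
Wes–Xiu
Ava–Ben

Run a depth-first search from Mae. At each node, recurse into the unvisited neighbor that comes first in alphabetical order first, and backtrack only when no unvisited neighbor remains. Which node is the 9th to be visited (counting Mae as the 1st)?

Visit Mae
Mae → Ava
Ava → Ben
Ben → Eli
Eli → Gus
Gus → Pia
Pia → Hana
Hana → Vic
Vic → Cyd
Cyd → Bo
Cyd → Nia
Nia → Sam
Sam → Kai
Kai → Tao
Tao → Wes
Wes → Xiu
Wes → Yul

Visit order: Mae, Ava, Ben, Eli, Gus, Pia, Hana, Vic, Cyd, Bo, Nia, Sam, Kai, Tao, Wes, Xiu, Yul

Cyd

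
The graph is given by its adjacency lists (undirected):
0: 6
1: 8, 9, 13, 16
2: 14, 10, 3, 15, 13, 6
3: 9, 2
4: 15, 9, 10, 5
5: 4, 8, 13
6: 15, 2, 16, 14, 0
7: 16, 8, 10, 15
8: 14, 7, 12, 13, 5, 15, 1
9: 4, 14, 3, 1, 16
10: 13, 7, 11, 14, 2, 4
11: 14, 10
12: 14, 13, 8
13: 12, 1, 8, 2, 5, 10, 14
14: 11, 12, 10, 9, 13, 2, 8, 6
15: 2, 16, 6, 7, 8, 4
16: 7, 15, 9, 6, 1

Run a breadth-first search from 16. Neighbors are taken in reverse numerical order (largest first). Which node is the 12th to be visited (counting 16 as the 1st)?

Visit 16; enqueue 15, 9, 7, 6, 1 → queue [15, 9, 7, 6, 1]
Visit 15; enqueue 8, 4, 2 → queue [9, 7, 6, 1, 8, 4, 2]
Visit 9; enqueue 14, 3 → queue [7, 6, 1, 8, 4, 2, 14, 3]
Visit 7; enqueue 10 → queue [6, 1, 8, 4, 2, 14, 3, 10]
Visit 6; enqueue 0 → queue [1, 8, 4, 2, 14, 3, 10, 0]
Visit 1; enqueue 13 → queue [8, 4, 2, 14, 3, 10, 0, 13]
Visit 8; enqueue 12, 5 → queue [4, 2, 14, 3, 10, 0, 13, 12, 5]
Visit 4 → queue [2, 14, 3, 10, 0, 13, 12, 5]
Visit 2 → queue [14, 3, 10, 0, 13, 12, 5]
Visit 14; enqueue 11 → queue [3, 10, 0, 13, 12, 5, 11]
Visit 3 → queue [10, 0, 13, 12, 5, 11]
Visit 10 → queue [0, 13, 12, 5, 11]
Visit 0 → queue [13, 12, 5, 11]
Visit 13 → queue [12, 5, 11]
Visit 12 → queue [5, 11]
Visit 5 → queue [11]
Visit 11 → queue []

Visit order: 16, 15, 9, 7, 6, 1, 8, 4, 2, 14, 3, 10, 0, 13, 12, 5, 11

10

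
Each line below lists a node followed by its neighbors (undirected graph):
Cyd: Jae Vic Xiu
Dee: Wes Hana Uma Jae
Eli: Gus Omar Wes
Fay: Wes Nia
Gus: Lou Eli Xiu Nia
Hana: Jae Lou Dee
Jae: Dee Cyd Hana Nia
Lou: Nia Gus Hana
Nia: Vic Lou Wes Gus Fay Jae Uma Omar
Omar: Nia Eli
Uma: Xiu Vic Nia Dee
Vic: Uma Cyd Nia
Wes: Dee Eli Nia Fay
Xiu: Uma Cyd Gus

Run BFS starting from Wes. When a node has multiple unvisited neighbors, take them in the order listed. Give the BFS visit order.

Visit Wes; enqueue Dee, Eli, Nia, Fay → queue [Dee, Eli, Nia, Fay]
Visit Dee; enqueue Hana, Uma, Jae → queue [Eli, Nia, Fay, Hana, Uma, Jae]
Visit Eli; enqueue Gus, Omar → queue [Nia, Fay, Hana, Uma, Jae, Gus, Omar]
Visit Nia; enqueue Vic, Lou → queue [Fay, Hana, Uma, Jae, Gus, Omar, Vic, Lou]
Visit Fay → queue [Hana, Uma, Jae, Gus, Omar, Vic, Lou]
Visit Hana → queue [Uma, Jae, Gus, Omar, Vic, Lou]
Visit Uma; enqueue Xiu → queue [Jae, Gus, Omar, Vic, Lou, Xiu]
Visit Jae; enqueue Cyd → queue [Gus, Omar, Vic, Lou, Xiu, Cyd]
Visit Gus → queue [Omar, Vic, Lou, Xiu, Cyd]
Visit Omar → queue [Vic, Lou, Xiu, Cyd]
Visit Vic → queue [Lou, Xiu, Cyd]
Visit Lou → queue [Xiu, Cyd]
Visit Xiu → queue [Cyd]
Visit Cyd → queue []

Wes, Dee, Eli, Nia, Fay, Hana, Uma, Jae, Gus, Omar, Vic, Lou, Xiu, Cyd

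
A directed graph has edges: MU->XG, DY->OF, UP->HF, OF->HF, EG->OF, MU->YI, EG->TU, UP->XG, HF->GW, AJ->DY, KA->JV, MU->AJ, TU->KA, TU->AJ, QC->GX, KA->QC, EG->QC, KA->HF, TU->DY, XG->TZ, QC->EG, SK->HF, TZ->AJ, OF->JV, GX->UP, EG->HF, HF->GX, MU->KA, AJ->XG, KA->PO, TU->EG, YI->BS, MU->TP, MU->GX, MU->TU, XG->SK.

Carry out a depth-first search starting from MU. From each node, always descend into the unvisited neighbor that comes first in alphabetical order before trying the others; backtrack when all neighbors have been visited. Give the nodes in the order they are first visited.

Visit MU
MU → AJ
AJ → DY
DY → OF
OF → HF
HF → GW
HF → GX
GX → UP
UP → XG
XG → SK
XG → TZ
OF → JV
MU → KA
KA → PO
KA → QC
QC → EG
EG → TU
MU → TP
MU → YI
YI → BS

MU, AJ, DY, OF, HF, GW, GX, UP, XG, SK, TZ, JV, KA, PO, QC, EG, TU, TP, YI, BS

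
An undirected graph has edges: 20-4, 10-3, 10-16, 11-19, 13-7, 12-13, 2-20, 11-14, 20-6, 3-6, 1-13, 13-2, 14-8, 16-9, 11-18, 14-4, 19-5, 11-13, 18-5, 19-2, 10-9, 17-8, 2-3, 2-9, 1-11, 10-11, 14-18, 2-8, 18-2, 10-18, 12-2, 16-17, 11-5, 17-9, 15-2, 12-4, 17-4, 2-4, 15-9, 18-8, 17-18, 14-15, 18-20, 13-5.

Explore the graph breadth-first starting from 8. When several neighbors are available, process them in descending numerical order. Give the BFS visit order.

Visit 8; enqueue 18, 17, 14, 2 → queue [18, 17, 14, 2]
Visit 18; enqueue 20, 11, 10, 5 → queue [17, 14, 2, 20, 11, 10, 5]
Visit 17; enqueue 16, 9, 4 → queue [14, 2, 20, 11, 10, 5, 16, 9, 4]
Visit 14; enqueue 15 → queue [2, 20, 11, 10, 5, 16, 9, 4, 15]
Visit 2; enqueue 19, 13, 12, 3 → queue [20, 11, 10, 5, 16, 9, 4, 15, 19, 13, 12, 3]
Visit 20; enqueue 6 → queue [11, 10, 5, 16, 9, 4, 15, 19, 13, 12, 3, 6]
Visit 11; enqueue 1 → queue [10, 5, 16, 9, 4, 15, 19, 13, 12, 3, 6, 1]
Visit 10 → queue [5, 16, 9, 4, 15, 19, 13, 12, 3, 6, 1]
Visit 5 → queue [16, 9, 4, 15, 19, 13, 12, 3, 6, 1]
Visit 16 → queue [9, 4, 15, 19, 13, 12, 3, 6, 1]
Visit 9 → queue [4, 15, 19, 13, 12, 3, 6, 1]
Visit 4 → queue [15, 19, 13, 12, 3, 6, 1]
Visit 15 → queue [19, 13, 12, 3, 6, 1]
Visit 19 → queue [13, 12, 3, 6, 1]
Visit 13; enqueue 7 → queue [12, 3, 6, 1, 7]
Visit 12 → queue [3, 6, 1, 7]
Visit 3 → queue [6, 1, 7]
Visit 6 → queue [1, 7]
Visit 1 → queue [7]
Visit 7 → queue []

8 -> 18 -> 17 -> 14 -> 2 -> 20 -> 11 -> 10 -> 5 -> 16 -> 9 -> 4 -> 15 -> 19 -> 13 -> 12 -> 3 -> 6 -> 1 -> 7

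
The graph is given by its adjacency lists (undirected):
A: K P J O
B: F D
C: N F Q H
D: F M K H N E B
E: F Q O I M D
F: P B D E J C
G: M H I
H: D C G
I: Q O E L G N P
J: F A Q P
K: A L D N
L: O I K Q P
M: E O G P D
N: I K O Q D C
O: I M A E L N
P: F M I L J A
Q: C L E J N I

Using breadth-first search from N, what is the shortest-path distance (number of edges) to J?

2

Level 0: N
Level 1: C, D, I, K, O, Q
Level 2: A, B, E, F, G, H, J, L, M, P
J first appears at level 2.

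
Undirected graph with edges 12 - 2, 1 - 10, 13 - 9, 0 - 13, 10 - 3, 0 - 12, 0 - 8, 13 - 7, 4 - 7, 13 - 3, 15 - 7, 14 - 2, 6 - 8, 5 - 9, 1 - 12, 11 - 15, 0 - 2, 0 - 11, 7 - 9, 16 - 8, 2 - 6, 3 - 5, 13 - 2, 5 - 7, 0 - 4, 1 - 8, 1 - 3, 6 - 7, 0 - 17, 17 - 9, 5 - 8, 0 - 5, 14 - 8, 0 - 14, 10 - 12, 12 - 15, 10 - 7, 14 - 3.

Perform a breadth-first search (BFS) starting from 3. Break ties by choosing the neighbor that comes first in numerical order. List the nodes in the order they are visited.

3, 1, 5, 10, 13, 14, 8, 12, 0, 7, 9, 2, 6, 16, 15, 4, 11, 17

Visit 3; enqueue 1, 5, 10, 13, 14 → queue [1, 5, 10, 13, 14]
Visit 1; enqueue 8, 12 → queue [5, 10, 13, 14, 8, 12]
Visit 5; enqueue 0, 7, 9 → queue [10, 13, 14, 8, 12, 0, 7, 9]
Visit 10 → queue [13, 14, 8, 12, 0, 7, 9]
Visit 13; enqueue 2 → queue [14, 8, 12, 0, 7, 9, 2]
Visit 14 → queue [8, 12, 0, 7, 9, 2]
Visit 8; enqueue 6, 16 → queue [12, 0, 7, 9, 2, 6, 16]
Visit 12; enqueue 15 → queue [0, 7, 9, 2, 6, 16, 15]
Visit 0; enqueue 4, 11, 17 → queue [7, 9, 2, 6, 16, 15, 4, 11, 17]
Visit 7 → queue [9, 2, 6, 16, 15, 4, 11, 17]
Visit 9 → queue [2, 6, 16, 15, 4, 11, 17]
Visit 2 → queue [6, 16, 15, 4, 11, 17]
Visit 6 → queue [16, 15, 4, 11, 17]
Visit 16 → queue [15, 4, 11, 17]
Visit 15 → queue [4, 11, 17]
Visit 4 → queue [11, 17]
Visit 11 → queue [17]
Visit 17 → queue []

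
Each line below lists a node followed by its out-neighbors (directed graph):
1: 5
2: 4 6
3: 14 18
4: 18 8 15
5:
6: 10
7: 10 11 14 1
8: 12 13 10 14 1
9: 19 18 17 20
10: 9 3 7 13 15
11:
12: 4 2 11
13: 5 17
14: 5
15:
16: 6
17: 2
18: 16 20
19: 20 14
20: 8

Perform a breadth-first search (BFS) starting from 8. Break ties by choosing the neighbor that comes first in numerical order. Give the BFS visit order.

Visit 8; enqueue 1, 10, 12, 13, 14 → queue [1, 10, 12, 13, 14]
Visit 1; enqueue 5 → queue [10, 12, 13, 14, 5]
Visit 10; enqueue 3, 7, 9, 15 → queue [12, 13, 14, 5, 3, 7, 9, 15]
Visit 12; enqueue 2, 4, 11 → queue [13, 14, 5, 3, 7, 9, 15, 2, 4, 11]
Visit 13; enqueue 17 → queue [14, 5, 3, 7, 9, 15, 2, 4, 11, 17]
Visit 14 → queue [5, 3, 7, 9, 15, 2, 4, 11, 17]
Visit 5 → queue [3, 7, 9, 15, 2, 4, 11, 17]
Visit 3; enqueue 18 → queue [7, 9, 15, 2, 4, 11, 17, 18]
Visit 7 → queue [9, 15, 2, 4, 11, 17, 18]
Visit 9; enqueue 19, 20 → queue [15, 2, 4, 11, 17, 18, 19, 20]
Visit 15 → queue [2, 4, 11, 17, 18, 19, 20]
Visit 2; enqueue 6 → queue [4, 11, 17, 18, 19, 20, 6]
Visit 4 → queue [11, 17, 18, 19, 20, 6]
Visit 11 → queue [17, 18, 19, 20, 6]
Visit 17 → queue [18, 19, 20, 6]
Visit 18; enqueue 16 → queue [19, 20, 6, 16]
Visit 19 → queue [20, 6, 16]
Visit 20 → queue [6, 16]
Visit 6 → queue [16]
Visit 16 → queue []

8, 1, 10, 12, 13, 14, 5, 3, 7, 9, 15, 2, 4, 11, 17, 18, 19, 20, 6, 16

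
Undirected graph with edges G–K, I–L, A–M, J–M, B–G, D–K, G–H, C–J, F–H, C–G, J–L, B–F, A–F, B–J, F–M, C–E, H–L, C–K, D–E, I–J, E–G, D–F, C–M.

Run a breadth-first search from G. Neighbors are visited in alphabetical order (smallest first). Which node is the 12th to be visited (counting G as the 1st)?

Visit G; enqueue B, C, E, H, K → queue [B, C, E, H, K]
Visit B; enqueue F, J → queue [C, E, H, K, F, J]
Visit C; enqueue M → queue [E, H, K, F, J, M]
Visit E; enqueue D → queue [H, K, F, J, M, D]
Visit H; enqueue L → queue [K, F, J, M, D, L]
Visit K → queue [F, J, M, D, L]
Visit F; enqueue A → queue [J, M, D, L, A]
Visit J; enqueue I → queue [M, D, L, A, I]
Visit M → queue [D, L, A, I]
Visit D → queue [L, A, I]
Visit L → queue [A, I]
Visit A → queue [I]
Visit I → queue []

Visit order: G, B, C, E, H, K, F, J, M, D, L, A, I

A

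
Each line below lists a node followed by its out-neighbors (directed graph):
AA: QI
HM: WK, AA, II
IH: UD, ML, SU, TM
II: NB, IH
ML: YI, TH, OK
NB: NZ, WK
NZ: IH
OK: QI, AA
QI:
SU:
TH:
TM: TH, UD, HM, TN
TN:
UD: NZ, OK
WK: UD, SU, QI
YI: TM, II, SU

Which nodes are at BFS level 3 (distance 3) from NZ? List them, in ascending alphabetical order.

HM, OK, TH, TN, YI

Level 0: NZ
Level 1: IH
Level 2: ML, SU, TM, UD
Level 3: HM, OK, TH, TN, YI
Level 4: AA, II, QI, WK
Level 5: NB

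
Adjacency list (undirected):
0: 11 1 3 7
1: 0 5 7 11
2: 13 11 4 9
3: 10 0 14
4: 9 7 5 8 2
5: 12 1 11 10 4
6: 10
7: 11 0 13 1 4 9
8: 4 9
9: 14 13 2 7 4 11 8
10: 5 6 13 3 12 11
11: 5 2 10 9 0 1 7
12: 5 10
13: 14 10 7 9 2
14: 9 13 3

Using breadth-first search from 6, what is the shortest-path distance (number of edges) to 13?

2

Level 0: 6
Level 1: 10
Level 2: 3, 5, 11, 12, 13
Level 3: 0, 1, 2, 4, 7, 9, 14
Level 4: 8
13 first appears at level 2.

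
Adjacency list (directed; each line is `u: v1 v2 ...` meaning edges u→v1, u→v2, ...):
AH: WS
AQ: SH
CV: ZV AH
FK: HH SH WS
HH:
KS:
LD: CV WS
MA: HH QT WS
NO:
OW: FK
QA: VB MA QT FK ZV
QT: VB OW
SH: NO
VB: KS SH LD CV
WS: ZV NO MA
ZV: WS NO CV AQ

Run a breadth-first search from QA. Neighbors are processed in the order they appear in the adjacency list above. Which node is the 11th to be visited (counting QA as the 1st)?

HH

Visit QA; enqueue VB, MA, QT, FK, ZV → queue [VB, MA, QT, FK, ZV]
Visit VB; enqueue KS, SH, LD, CV → queue [MA, QT, FK, ZV, KS, SH, LD, CV]
Visit MA; enqueue HH, WS → queue [QT, FK, ZV, KS, SH, LD, CV, HH, WS]
Visit QT; enqueue OW → queue [FK, ZV, KS, SH, LD, CV, HH, WS, OW]
Visit FK → queue [ZV, KS, SH, LD, CV, HH, WS, OW]
Visit ZV; enqueue NO, AQ → queue [KS, SH, LD, CV, HH, WS, OW, NO, AQ]
Visit KS → queue [SH, LD, CV, HH, WS, OW, NO, AQ]
Visit SH → queue [LD, CV, HH, WS, OW, NO, AQ]
Visit LD → queue [CV, HH, WS, OW, NO, AQ]
Visit CV; enqueue AH → queue [HH, WS, OW, NO, AQ, AH]
Visit HH → queue [WS, OW, NO, AQ, AH]
Visit WS → queue [OW, NO, AQ, AH]
Visit OW → queue [NO, AQ, AH]
Visit NO → queue [AQ, AH]
Visit AQ → queue [AH]
Visit AH → queue []

Visit order: QA, VB, MA, QT, FK, ZV, KS, SH, LD, CV, HH, WS, OW, NO, AQ, AH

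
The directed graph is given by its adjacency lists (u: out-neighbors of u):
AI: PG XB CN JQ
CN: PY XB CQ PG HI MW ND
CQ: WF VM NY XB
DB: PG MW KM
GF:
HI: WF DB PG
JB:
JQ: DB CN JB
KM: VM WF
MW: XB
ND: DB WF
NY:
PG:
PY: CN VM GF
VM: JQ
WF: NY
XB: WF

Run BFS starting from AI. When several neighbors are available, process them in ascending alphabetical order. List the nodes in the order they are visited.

AI → CN → JQ → PG → XB → CQ → HI → MW → ND → PY → DB → JB → WF → NY → VM → GF → KM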